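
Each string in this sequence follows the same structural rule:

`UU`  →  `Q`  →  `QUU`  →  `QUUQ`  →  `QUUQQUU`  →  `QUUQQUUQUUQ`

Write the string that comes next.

Each term (from the third on) is the previous term followed by the one before it: term 3 = Q·UU = QUU.
Continuing: QUUQQUUQUUQ · QUUQQUU gives term 7.

QUUQQUUQUUQQUUQQUU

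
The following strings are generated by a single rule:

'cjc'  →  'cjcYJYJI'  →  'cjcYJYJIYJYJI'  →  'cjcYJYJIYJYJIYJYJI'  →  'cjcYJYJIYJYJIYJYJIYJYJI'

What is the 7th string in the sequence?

The strings grow by a fixed suffix YJYJI each time.
From cjcYJYJIYJYJIYJYJIYJYJI, 2 further steps: cjcYJYJIYJYJIYJYJIYJYJI → cjcYJYJIYJYJIYJYJIYJYJIYJYJI → (answer).

cjcYJYJIYJYJIYJYJIYJYJIYJYJIYJYJI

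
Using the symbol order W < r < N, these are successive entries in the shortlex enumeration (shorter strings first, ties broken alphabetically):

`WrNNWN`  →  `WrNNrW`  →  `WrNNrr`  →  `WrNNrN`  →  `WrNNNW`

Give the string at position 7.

Advancing 2 positions from WrNNNW through WrNNNW → WrNNNr reaches term 7.

WrNNNN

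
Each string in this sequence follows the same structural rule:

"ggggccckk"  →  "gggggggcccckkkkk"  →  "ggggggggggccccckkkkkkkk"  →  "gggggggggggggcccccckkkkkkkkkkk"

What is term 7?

ggggggggggggggggggggggccccccccckkkkkkkkkkkkkkkkkkkk

Term n consists of 3n+1 g's, followed by n+2 c's, followed by 3n-1 k's (n = 1, 2, …).
Setting n = 7 gives 22, 9, 20 characters in each block.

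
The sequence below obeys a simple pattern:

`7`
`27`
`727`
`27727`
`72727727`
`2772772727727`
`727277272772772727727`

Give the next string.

Each term (from the third on) is the two preceding terms concatenated in order: term 3 = 7·27 = 727.
So term 8 is 2772772727727·727277272772772727727.

2772772727727727277272772772727727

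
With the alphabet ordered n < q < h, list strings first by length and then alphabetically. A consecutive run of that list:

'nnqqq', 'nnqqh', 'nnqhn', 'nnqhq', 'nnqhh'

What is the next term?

nnhnn

Treat nnqhh as a base-3 numeral over the given alphabet and add one, carrying through any trailing h's.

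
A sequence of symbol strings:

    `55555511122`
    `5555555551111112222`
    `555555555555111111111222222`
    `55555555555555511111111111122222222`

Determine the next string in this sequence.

5555555555555555551111111111111112222222222

Term n consists of 3n+3 5's, followed by 3n 1's, followed by 2n 2's (n = 1, 2, …).
Setting n = 5 gives 18, 15, 10 characters in each block.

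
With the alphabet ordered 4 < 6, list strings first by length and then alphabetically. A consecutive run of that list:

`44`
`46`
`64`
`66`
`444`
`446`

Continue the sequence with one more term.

Treat 446 as a base-2 numeral over the given alphabet and add one, carrying through any trailing 6's.

464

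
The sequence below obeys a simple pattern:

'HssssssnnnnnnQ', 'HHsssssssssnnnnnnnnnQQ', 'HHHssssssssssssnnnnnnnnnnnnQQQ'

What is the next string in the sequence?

HHHHsssssssssssssssnnnnnnnnnnnnnnnQQQQ

Term n consists of n-1 H's, followed by 3n s's, followed by 3n n's, followed by n-1 Q's, where the shown terms are n = 2, 3, 4.
At n = 5 the blocks have lengths 4, 15, 15, 4.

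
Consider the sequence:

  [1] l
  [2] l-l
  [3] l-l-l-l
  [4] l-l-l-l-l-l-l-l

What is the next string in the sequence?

Every step duplicates the string with '-' between the halves.
Doubling l-l-l-l-l-l-l-l with '-' between the halves:

l-l-l-l-l-l-l-l-l-l-l-l-l-l-l-l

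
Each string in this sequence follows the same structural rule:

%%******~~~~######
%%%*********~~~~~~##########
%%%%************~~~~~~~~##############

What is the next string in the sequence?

%%%%%***************~~~~~~~~~~##################

Term n consists of n %'s, followed by 3n *'s, followed by 2n ~'s, followed by 4n-2 #'s, where the shown terms are n = 2, 3, 4.
At n = 5 the blocks have lengths 5, 15, 10, 18.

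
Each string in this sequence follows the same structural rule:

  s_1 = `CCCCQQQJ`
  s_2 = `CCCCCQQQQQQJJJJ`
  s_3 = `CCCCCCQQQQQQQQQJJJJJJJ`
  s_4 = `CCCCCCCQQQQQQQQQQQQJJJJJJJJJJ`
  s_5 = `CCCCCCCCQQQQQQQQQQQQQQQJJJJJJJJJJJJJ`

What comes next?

CCCCCCCCCQQQQQQQQQQQQQQQQQQJJJJJJJJJJJJJJJJ

Term n consists of n+3 C's, followed by 3n Q's, followed by 3n-2 J's (n = 1, 2, …).
Setting n = 6 gives 9, 18, 16 characters in each block.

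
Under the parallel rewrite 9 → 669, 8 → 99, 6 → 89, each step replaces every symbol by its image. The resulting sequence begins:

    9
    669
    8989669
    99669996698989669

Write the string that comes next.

6696698989669669669898966999669996698989669

φ(99669996698989669) expands symbol-by-symbol to 669 669 89 89 669 669 669 89 89 669 99 669 99 669 89 89 669; joining the 17 pieces gives the next term.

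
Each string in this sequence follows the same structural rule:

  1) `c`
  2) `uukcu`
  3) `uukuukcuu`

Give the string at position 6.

Every step adds uuk to the front and u to the end of the previous string.
From uukuukcuu, 3 further steps: uukuukcuu → uukuukuukcuuu → uukuukuukuukcuuuu → (answer).

uukuukuukuukuukcuuuuu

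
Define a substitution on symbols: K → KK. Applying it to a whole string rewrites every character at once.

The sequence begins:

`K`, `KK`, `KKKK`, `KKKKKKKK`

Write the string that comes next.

KKKKKKKKKKKKKKKK

Expanding KKKKKKKK: K→KK, K→KK, K→KK, K→KK, K→KK, K→KK, K→KK, K→KK. Concatenated: KK KK KK KK KK KK KK KK.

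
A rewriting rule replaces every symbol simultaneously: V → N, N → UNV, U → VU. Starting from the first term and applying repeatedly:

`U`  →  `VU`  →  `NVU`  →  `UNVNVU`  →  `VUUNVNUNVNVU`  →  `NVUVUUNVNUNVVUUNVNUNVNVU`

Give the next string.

UNVNVUNVUVUUNVNUNVVUUNVNNVUVUUNVNUNVVUUNVNUNVNVU

φ(NVUVUUNVNUNVVUUNVNUNVNVU) expands symbol-by-symbol to UNV N VU N VU VU UNV N UNV VU UNV N N VU VU UNV N UNV VU UNV N UNV N VU; joining the 24 pieces gives the next term.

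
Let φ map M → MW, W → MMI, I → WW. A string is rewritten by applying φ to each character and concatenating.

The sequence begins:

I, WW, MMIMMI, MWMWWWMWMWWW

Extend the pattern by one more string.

Apply φ to MWMWWWMWMWWW symbol by symbol: M→MW, W→MMI, M→MW, W→MMI, W→MMI, W→MMI, M→MW, W→MMI, M→MW, W→MMI, W→MMI, W→MMI; joined: MW MMI MW MMI MMI MMI MW MMI MW MMI MMI MMI.

MWMMIMWMMIMMIMMIMWMMIMWMMIMMIMMI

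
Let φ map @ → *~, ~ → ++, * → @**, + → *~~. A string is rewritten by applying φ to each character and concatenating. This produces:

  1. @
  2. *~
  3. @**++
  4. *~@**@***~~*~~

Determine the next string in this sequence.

Rewriting the 14 symbols of *~@**@***~~*~~ one by one yields @** ++ *~ @** @** *~ @** @** @** ++ ++ @** ++ ++; concatenated:

@**++*~@**@***~@**@**@**++++@**++++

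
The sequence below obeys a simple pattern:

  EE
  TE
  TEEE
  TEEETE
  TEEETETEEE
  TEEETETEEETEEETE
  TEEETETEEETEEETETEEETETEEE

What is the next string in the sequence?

TEEETETEEETEEETETEEETETEEETEEETETEEETEEETE

From term 3 onward, concatenate the last term with the second-to-last: TE·EE = TEEE, TEEE·TE = TEEETE, …
The next term joins TEEETETEEETEEETETEEETETEEE and TEEETETEEETEEETE.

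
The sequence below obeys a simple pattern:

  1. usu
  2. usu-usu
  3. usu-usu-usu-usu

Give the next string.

Every step duplicates the string with '-' between the halves.
Doubling usu-usu-usu-usu with '-' between the halves:

usu-usu-usu-usu-usu-usu-usu-usu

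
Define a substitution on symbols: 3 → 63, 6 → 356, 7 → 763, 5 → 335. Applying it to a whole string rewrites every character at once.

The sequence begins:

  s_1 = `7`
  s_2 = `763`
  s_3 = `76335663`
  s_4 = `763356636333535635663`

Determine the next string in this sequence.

φ(763356636333535635663) expands symbol-by-symbol to 763 356 63 63 335 356 356 63 356 63 63 63 335 63 335 356 63 335 356 356 63; joining the 21 pieces gives the next term.

763356636333535635663356636363335633353566333535635663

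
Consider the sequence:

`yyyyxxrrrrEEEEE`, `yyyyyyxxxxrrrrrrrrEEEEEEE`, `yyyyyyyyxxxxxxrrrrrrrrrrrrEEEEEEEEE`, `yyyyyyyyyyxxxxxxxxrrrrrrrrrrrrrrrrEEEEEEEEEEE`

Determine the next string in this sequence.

yyyyyyyyyyyyxxxxxxxxxxrrrrrrrrrrrrrrrrrrrrEEEEEEEEEEEEE

Each string has the form y^{2n+2} x^{2n} r^{4n} E^{2n+3} (n = 1, 2, …).
For the next term, n = 5, so the run lengths are 12, 10, 20, 13.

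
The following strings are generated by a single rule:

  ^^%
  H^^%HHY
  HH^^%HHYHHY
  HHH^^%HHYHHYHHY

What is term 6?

Each term wraps the previous one in H on the left and HHY on the right.
From HHH^^%HHYHHYHHY, 2 further steps: HHH^^%HHYHHYHHY → HHHH^^%HHYHHYHHYHHY → (answer).

HHHHH^^%HHYHHYHHYHHYHHY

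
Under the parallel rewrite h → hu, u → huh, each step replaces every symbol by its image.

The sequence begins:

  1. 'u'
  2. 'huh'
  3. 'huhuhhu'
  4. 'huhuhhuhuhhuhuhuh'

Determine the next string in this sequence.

huhuhhuhuhhuhuhuhhuhuhhuhuhuhhuhuhhuhuhhu

Replace each of the 17 characters of huhuhhuhuhhuhuhuh in place — hu huh hu huh hu hu huh hu huh hu hu huh hu huh hu huh hu — and concatenate.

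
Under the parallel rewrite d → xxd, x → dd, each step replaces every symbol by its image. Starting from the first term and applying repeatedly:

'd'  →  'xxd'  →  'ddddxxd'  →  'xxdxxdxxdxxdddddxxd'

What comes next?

ddddxxdddddxxdddddxxdddddxxdxxdxxdxxdxxdddddxxd

Replace each of the 19 characters of xxdxxdxxdxxdddddxxd in place — dd dd xxd dd dd xxd dd dd xxd dd dd xxd xxd xxd xxd xxd dd dd xxd — and concatenate.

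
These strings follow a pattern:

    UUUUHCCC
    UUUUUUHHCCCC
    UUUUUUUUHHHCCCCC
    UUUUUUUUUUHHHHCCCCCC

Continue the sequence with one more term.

Reading off run lengths: U runs 4, 6, 8, 10; H runs 1, 2, 3, 4; C runs 3, 4, 5, 6 — each is linear in n, where the shown terms are n = 2, 3, 4, 5.
For the next term, n = 6, so the run lengths are 12, 5, 7.

UUUUUUUUUUUUHHHHHCCCCCCC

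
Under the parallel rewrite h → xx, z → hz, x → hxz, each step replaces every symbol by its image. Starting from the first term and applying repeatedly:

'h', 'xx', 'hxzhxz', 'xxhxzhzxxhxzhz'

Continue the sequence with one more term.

Rewriting the 14 symbols of xxhxzhzxxhxzhz one by one yields hxz hxz xx hxz hz xx hz hxz hxz xx hxz hz xx hz; concatenated:

hxzhxzxxhxzhzxxhzhxzhxzxxhxzhzxxhz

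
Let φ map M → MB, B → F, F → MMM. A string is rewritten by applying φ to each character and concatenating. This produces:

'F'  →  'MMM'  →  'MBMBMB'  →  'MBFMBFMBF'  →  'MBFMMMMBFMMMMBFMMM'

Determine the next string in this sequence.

MBFMMMMBMBMBMBFMMMMBMBMBMBFMMMMBMBMB

Applying the rule to each of the 18 symbols of MBFMMMMBFMMMMBFMMM gives the pieces MB F MMM MB MB MB MB F MMM MB MB MB MB F MMM MB MB MB, which concatenate to the answer.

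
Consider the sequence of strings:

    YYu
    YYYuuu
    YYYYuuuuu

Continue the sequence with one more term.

YYYYYuuuuuuu

Reading off run lengths: Y runs 2, 3, 4; u runs 1, 3, 5 — each is linear in n (n = 1, 2, …).
At n = 4 the blocks have lengths 5, 7.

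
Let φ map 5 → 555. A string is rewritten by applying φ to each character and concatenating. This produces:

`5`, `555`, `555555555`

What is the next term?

Rewriting each symbol of 555555555: 5→555, 5→555, 5→555, 5→555, 5→555, 5→555, 5→555, 5→555, 5→555, which concatenates to 555 555 555 555 555 555 555 555 555.

555555555555555555555555555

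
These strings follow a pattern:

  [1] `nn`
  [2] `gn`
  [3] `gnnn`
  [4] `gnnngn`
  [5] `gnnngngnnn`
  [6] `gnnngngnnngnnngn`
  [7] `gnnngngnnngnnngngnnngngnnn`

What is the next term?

This is a Fibonacci-style word recurrence s(k) = s(k−1)·s(k−2): e.g. gn·nn = gnnn.
Continuing: gnnngngnnngnnngngnnngngnnn · gnnngngnnngnnngn gives term 8.

gnnngngnnngnnngngnnngngnnngnnngngnnngnnngn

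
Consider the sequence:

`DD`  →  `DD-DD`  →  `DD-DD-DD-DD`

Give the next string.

Every step duplicates the string with '-' between the halves.
One more doubling of DD-DD-DD-DD gives the answer.

DD-DD-DD-DD-DD-DD-DD-DD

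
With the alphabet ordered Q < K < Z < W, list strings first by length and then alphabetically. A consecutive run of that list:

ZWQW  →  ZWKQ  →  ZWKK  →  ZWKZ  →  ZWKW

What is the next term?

The successor of ZWKW increments the rightmost position that isn't already W and resets every position after it to Q.

ZWZQ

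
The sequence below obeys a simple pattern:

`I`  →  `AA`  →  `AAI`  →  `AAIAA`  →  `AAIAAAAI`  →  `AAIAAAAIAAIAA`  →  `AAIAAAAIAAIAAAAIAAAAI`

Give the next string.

From term 3 onward, concatenate the last term with the second-to-last: AA·I = AAI, AAI·AA = AAIAA, …
So term 8 is AAIAAAAIAAIAAAAIAAAAI·AAIAAAAIAAIAA.

AAIAAAAIAAIAAAAIAAAAIAAIAAAAIAAIAA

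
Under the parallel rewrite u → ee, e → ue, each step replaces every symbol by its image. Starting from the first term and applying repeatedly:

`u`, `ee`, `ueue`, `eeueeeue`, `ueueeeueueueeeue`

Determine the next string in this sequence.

eeueeeueueueeeueeeueeeueueueeeue

Applying the rule to each of the 16 symbols of ueueeeueueueeeue gives the pieces ee ue ee ue ue ue ee ue ee ue ee ue ue ue ee ue, which concatenate to the answer.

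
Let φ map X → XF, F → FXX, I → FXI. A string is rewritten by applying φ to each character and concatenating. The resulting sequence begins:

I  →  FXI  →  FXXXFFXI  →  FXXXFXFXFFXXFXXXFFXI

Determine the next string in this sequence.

FXXXFXFXFFXXXFFXXXFFXXFXXXFXFFXXXFXFXFFXXFXXXFFXI

Replace each of the 20 characters of FXXXFXFXFFXXFXXXFFXI in place — FXX XF XF XF FXX XF FXX XF FXX FXX XF XF FXX XF XF XF FXX FXX XF FXI — and concatenate.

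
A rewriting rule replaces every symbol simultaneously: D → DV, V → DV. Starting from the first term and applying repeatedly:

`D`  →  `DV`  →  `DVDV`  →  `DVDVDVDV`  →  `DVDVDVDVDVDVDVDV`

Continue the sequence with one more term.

DVDVDVDVDVDVDVDVDVDVDVDVDVDVDVDV

Replace each of the 16 characters of DVDVDVDVDVDVDVDV in place — DV DV DV DV DV DV DV DV DV DV DV DV DV DV DV DV — and concatenate.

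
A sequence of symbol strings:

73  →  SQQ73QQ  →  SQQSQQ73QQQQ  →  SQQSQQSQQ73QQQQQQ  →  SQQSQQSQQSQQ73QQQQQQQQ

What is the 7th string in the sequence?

Each term wraps the previous one in SQQ on the left and QQ on the right.
From SQQSQQSQQSQQ73QQQQQQQQ, 2 further steps: SQQSQQSQQSQQ73QQQQQQQQ → SQQSQQSQQSQQSQQ73QQQQQQQQQQ → (answer).

SQQSQQSQQSQQSQQSQQ73QQQQQQQQQQQQ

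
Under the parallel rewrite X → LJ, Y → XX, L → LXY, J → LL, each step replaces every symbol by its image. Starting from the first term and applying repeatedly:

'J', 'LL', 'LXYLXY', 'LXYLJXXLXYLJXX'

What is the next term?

LXYLJXXLXYLLLJLJLXYLJXXLXYLLLJLJ

φ(LXYLJXXLXYLJXX) expands symbol-by-symbol to LXY LJ XX LXY LL LJ LJ LXY LJ XX LXY LL LJ LJ; joining the 14 pieces gives the next term.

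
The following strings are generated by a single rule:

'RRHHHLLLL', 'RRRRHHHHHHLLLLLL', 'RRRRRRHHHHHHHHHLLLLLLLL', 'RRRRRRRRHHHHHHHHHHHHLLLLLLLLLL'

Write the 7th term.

Each string has the form R^{2n} H^{3n} L^{2n+2} (n = 1, 2, …).
For term 7, n = 7, so the run lengths are 14, 21, 16.

RRRRRRRRRRRRRRHHHHHHHHHHHHHHHHHHHHHLLLLLLLLLLLLLLLL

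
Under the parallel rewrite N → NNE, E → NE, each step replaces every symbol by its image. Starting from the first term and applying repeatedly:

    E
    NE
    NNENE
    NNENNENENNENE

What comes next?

NNENNENENNENNENENNENENNENNENENNENE

Replace each of the 13 characters of NNENNENENNENE in place — NNE NNE NE NNE NNE NE NNE NE NNE NNE NE NNE NE — and concatenate.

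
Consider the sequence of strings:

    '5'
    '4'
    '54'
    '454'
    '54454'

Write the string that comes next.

From term 3 onward, concatenate the second-to-last term with the last: 5·4 = 54, 4·54 = 454, …
Continuing: 454 · 54454 gives term 6.

45454454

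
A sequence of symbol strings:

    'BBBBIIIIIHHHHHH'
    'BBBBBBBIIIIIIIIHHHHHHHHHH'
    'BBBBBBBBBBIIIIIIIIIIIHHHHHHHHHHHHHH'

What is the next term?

BBBBBBBBBBBBBIIIIIIIIIIIIIIHHHHHHHHHHHHHHHHHH

The n-th term is 3n+1 B's then 3n+2 I's then 4n+2 H's (n = 1, 2, …).
For the next term, n = 4, so the run lengths are 13, 14, 18.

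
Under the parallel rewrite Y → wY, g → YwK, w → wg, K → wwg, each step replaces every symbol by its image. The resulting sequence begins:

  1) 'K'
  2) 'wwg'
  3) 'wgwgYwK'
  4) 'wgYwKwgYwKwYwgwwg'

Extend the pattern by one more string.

wgYwKwYwgwwgwgYwKwYwgwwgwgwYwgYwKwgwgYwK

φ(wgYwKwgYwKwYwgwwg) expands symbol-by-symbol to wg YwK wY wg wwg wg YwK wY wg wwg wg wY wg YwK wg wg YwK; joining the 17 pieces gives the next term.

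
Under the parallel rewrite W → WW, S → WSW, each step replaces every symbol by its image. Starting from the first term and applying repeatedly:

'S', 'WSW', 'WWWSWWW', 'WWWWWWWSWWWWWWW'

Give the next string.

φ(WWWWWWWSWWWWWWW) expands symbol-by-symbol to WW WW WW WW WW WW WW WSW WW WW WW WW WW WW WW; joining the 15 pieces gives the next term.

WWWWWWWWWWWWWWWSWWWWWWWWWWWWWWW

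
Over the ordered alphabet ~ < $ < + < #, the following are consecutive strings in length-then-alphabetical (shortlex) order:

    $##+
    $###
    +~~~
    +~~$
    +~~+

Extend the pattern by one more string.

+~~#

Treat +~~+ as a base-4 numeral over the given alphabet and add one, carrying through any trailing #'s.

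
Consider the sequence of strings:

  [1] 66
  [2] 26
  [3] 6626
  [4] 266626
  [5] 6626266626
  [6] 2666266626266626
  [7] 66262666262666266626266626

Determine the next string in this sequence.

Each term (from the third on) is the two preceding terms concatenated in order: term 3 = 66·26 = 6626.
Continuing: 2666266626266626 · 66262666262666266626266626 gives term 8.

266626662626662666262666262666266626266626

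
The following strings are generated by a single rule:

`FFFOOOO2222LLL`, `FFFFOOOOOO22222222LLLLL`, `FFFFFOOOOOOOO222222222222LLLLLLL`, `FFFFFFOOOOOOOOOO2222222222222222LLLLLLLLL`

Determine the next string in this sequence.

Term n consists of n+2 F's, followed by 2n+2 O's, followed by 4n 2's, followed by 2n+1 L's (n = 1, 2, …).
Setting n = 5 gives 7, 12, 20, 11 characters in each block.

FFFFFFFOOOOOOOOOOOO22222222222222222222LLLLLLLLLLL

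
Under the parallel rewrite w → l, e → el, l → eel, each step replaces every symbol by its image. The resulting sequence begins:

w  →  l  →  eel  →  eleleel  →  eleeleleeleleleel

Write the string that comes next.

eleeleleleeleleeleleleeleleeleleeleleleel

φ(eleeleleeleleleel) expands symbol-by-symbol to el eel el el eel el eel el el eel el eel el eel el el eel; joining the 17 pieces gives the next term.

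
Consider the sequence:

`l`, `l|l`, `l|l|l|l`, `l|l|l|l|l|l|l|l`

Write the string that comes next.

Every step duplicates the string with '|' between the halves.
Doubling l|l|l|l|l|l|l|l with '|' between the halves:

l|l|l|l|l|l|l|l|l|l|l|l|l|l|l|l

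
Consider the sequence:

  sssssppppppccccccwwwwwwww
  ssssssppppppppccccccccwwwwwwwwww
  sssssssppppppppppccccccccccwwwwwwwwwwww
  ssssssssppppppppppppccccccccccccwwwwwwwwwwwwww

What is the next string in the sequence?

sssssssssppppppppppppppccccccccccccccwwwwwwwwwwwwwwww

Each string has the form s^{n+2} p^{2n} c^{2n} w^{2n+2}, where the shown terms are n = 3, 4, 5, 6.
At n = 7 the blocks have lengths 9, 14, 14, 16.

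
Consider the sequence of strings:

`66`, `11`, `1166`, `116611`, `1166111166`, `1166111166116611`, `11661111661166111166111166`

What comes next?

116611116611661111661111661166111166116611

This is a Fibonacci-style word recurrence s(k) = s(k−1)·s(k−2): e.g. 11·66 = 1166.
Continuing: 11661111661166111166111166 · 1166111166116611 gives term 8.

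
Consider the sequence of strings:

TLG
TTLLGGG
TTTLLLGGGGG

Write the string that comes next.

TTTTLLLLGGGGGGG

Term n consists of n T's, followed by n L's, followed by 2n-1 G's (n = 1, 2, …).
Setting n = 4 gives 4, 4, 7 characters in each block.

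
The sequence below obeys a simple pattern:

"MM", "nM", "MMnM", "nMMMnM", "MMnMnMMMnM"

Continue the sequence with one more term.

nMMMnMMMnMnMMMnM

From term 3 onward, concatenate the second-to-last term with the last: MM·nM = MMnM, nM·MMnM = nMMMnM, …
So term 6 is nMMMnM·MMnMnMMMnM.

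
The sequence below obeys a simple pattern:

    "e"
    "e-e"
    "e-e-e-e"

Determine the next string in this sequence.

s(k+1) = s(k)·-·s(k) — each term doubles the last with '-' between the halves.
Doubling e-e-e-e with '-' between the halves:

e-e-e-e-e-e-e-e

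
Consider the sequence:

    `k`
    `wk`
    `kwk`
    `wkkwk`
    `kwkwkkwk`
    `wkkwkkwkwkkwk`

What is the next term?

From term 3 onward, concatenate the second-to-last term with the last: k·wk = kwk, wk·kwk = wkkwk, …
Continuing: kwkwkkwk · wkkwkkwkwkkwk gives term 7.

kwkwkkwkwkkwkkwkwkkwk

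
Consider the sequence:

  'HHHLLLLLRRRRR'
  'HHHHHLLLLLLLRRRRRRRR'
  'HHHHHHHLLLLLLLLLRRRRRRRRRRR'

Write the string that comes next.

HHHHHHHHHLLLLLLLLLLLRRRRRRRRRRRRRR

The n-th term is 2n-1 H's then 2n+1 L's then 3n-1 R's, where the shown terms are n = 2, 3, 4.
At n = 5 the blocks have lengths 9, 11, 14.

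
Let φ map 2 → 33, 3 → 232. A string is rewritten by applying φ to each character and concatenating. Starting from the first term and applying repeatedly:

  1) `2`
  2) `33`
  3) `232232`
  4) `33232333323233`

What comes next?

Replace each of the 14 characters of 33232333323233 in place — 232 232 33 232 33 232 232 232 232 33 232 33 232 232 — and concatenate.

23223233232332322322322323323233232232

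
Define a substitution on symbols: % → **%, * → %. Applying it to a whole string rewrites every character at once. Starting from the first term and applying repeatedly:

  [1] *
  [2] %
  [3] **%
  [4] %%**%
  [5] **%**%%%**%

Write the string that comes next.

%%**%%%**%**%**%%%**%

Expanding **%**%%%**%: *→%, *→%, %→**%, *→%, *→%, %→**%, %→**%, %→**%, *→%, *→%, %→**%. Concatenated: % % **% % % **% **% **% % % **%.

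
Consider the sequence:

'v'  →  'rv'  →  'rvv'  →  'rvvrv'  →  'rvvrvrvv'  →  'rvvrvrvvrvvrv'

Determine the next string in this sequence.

Each term (from the third on) is the previous term followed by the one before it: term 3 = rv·v = rvv.
Continuing: rvvrvrvvrvvrv · rvvrvrvv gives term 7.

rvvrvrvvrvvrvrvvrvrvv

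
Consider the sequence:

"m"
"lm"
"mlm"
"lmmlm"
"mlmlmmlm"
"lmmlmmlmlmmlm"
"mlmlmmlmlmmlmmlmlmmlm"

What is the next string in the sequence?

lmmlmmlmlmmlmmlmlmmlmlmmlmmlmlmmlm

From term 3 onward, concatenate the second-to-last term with the last: m·lm = mlm, lm·mlm = lmmlm, …
So term 8 is lmmlmmlmlmmlm·mlmlmmlmlmmlmmlmlmmlm.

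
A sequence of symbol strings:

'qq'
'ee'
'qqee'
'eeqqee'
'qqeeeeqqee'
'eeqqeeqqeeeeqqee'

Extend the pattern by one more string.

This is a Fibonacci-style word recurrence s(k) = s(k−2)·s(k−1): e.g. qq·ee = qqee.
So term 7 is qqeeeeqqee·eeqqeeqqeeeeqqee.

qqeeeeqqeeeeqqeeqqeeeeqqee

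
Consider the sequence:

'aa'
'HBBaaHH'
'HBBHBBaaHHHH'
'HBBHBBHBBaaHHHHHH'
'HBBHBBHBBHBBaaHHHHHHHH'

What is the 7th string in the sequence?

HBBHBBHBBHBBHBBHBBaaHHHHHHHHHHHH

s(k+1) = HBB·s(k)·HH, so each term gains HBB as a prefix and HH as a suffix.
From HBBHBBHBBHBBaaHHHHHHHH, 2 further steps: HBBHBBHBBHBBaaHHHHHHHH → HBBHBBHBBHBBHBBaaHHHHHHHHHH → (answer).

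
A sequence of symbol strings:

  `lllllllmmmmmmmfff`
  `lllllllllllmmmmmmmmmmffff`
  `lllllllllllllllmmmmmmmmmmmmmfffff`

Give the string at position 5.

The n-th term is 4n-1 l's then 3n+1 m's then n+1 f's, where the shown terms are n = 2, 3, 4.
For term 5, n = 6, so the run lengths are 23, 19, 7.

lllllllllllllllllllllllmmmmmmmmmmmmmmmmmmmfffffff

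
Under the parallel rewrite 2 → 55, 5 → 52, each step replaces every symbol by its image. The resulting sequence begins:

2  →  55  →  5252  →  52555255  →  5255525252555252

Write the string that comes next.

Rewriting the 16 symbols of 5255525252555252 one by one yields 52 55 52 52 52 55 52 55 52 55 52 52 52 55 52 55; concatenated:

52555252525552555255525252555255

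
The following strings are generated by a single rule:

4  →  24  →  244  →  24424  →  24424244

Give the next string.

From term 3 onward, concatenate the last term with the second-to-last: 24·4 = 244, 244·24 = 24424, …
So term 6 is 24424244·24424.

2442424424424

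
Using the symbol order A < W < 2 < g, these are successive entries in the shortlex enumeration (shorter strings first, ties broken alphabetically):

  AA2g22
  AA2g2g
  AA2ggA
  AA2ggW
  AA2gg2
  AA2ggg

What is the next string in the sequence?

Treat AA2ggg as a base-4 numeral over the given alphabet and add one, carrying through any trailing g's.

AAgAAA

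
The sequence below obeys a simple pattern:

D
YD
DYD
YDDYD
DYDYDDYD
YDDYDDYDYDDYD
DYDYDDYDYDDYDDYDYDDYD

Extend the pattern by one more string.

YDDYDDYDYDDYDDYDYDDYDYDDYDDYDYDDYD

This is a Fibonacci-style word recurrence s(k) = s(k−2)·s(k−1): e.g. D·YD = DYD.
The next term joins YDDYDDYDYDDYD and DYDYDDYDYDDYDDYDYDDYD.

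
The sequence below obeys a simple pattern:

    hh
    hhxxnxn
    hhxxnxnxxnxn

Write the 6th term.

Every step adds xxnxn to the end: s(k+1) = s(k)·xxnxn.
From hhxxnxnxxnxn, 3 further steps: hhxxnxnxxnxn → hhxxnxnxxnxnxxnxn → hhxxnxnxxnxnxxnxnxxnxn → (answer).

hhxxnxnxxnxnxxnxnxxnxnxxnxn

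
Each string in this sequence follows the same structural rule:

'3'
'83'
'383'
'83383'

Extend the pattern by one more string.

From term 3 onward, concatenate the second-to-last term with the last: 3·83 = 383, 83·383 = 83383, …
So term 5 is 383·83383.

38383383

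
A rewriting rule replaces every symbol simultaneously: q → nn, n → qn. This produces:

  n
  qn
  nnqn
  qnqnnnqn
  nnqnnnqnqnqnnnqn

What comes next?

qnqnnnqnqnqnnnqnnnqnnnqnqnqnnnqn

φ(nnqnnnqnqnqnnnqn) expands symbol-by-symbol to qn qn nn qn qn qn nn qn nn qn nn qn qn qn nn qn; joining the 16 pieces gives the next term.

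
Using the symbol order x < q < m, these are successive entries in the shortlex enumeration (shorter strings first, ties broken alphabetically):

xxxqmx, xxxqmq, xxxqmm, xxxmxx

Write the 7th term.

Continuing the enumeration 3 steps past xxxmxx: xxxmxx → xxxmxq → xxxmxm → (answer).

xxxmqx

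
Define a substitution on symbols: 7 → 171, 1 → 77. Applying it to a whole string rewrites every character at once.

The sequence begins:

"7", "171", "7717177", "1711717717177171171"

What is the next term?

Applying the rule to each of the 19 symbols of 1711717717177171171 gives the pieces 77 171 77 77 171 77 171 171 77 171 77 171 171 77 171 77 77 171 77, which concatenate to the answer.

77171777717177171171771717717117177171777717177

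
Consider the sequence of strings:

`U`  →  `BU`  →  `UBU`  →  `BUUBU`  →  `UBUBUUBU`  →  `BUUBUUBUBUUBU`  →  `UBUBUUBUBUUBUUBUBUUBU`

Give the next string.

Each term (from the third on) is the two preceding terms concatenated in order: term 3 = U·BU = UBU.
So term 8 is BUUBUUBUBUUBU·UBUBUUBUBUUBUUBUBUUBU.

BUUBUUBUBUUBUUBUBUUBUBUUBUUBUBUUBU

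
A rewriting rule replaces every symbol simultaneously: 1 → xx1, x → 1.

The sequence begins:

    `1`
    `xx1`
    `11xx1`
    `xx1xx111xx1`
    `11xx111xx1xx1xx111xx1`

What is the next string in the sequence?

Replace each of the 21 characters of 11xx111xx1xx1xx111xx1 in place — xx1 xx1 1 1 xx1 xx1 xx1 1 1 xx1 1 1 xx1 1 1 xx1 xx1 xx1 1 1 xx1 — and concatenate.

xx1xx111xx1xx1xx111xx111xx111xx1xx1xx111xx1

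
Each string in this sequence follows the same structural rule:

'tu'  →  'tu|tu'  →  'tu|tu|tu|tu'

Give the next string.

tu|tu|tu|tu|tu|tu|tu|tu

s(k+1) = s(k)·|·s(k) — each term doubles the last with '|' between the halves.
So the next term is two copies of tu|tu|tu|tu with '|' between the halves.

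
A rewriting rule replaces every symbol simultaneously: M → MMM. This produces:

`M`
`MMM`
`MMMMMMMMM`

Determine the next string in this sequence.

MMMMMMMMMMMMMMMMMMMMMMMMMMM

Expanding MMMMMMMMM: M→MMM, M→MMM, M→MMM, M→MMM, M→MMM, M→MMM, M→MMM, M→MMM, M→MMM. Concatenated: MMM MMM MMM MMM MMM MMM MMM MMM MMM.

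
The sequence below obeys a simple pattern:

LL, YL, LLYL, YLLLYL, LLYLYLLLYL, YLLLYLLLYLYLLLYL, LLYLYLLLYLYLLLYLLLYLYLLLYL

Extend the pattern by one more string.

This is a Fibonacci-style word recurrence s(k) = s(k−2)·s(k−1): e.g. LL·YL = LLYL.
Continuing: YLLLYLLLYLYLLLYL · LLYLYLLLYLYLLLYLLLYLYLLLYL gives term 8.

YLLLYLLLYLYLLLYLLLYLYLLLYLYLLLYLLLYLYLLLYL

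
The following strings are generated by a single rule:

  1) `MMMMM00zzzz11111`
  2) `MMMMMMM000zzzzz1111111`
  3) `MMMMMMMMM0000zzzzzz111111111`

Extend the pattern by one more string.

MMMMMMMMMMM00000zzzzzzz11111111111

Reading off run lengths: M runs 5, 7, 9; 0 runs 2, 3, 4; z runs 4, 5, 6; 1 runs 5, 7, 9 — each is linear in n (n = 1, 2, …).
Setting n = 4 gives 11, 5, 7, 11 characters in each block.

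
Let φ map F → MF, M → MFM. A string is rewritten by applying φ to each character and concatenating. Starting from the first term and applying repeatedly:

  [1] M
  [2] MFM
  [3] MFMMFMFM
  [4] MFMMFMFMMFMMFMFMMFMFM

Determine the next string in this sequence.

MFMMFMFMMFMMFMFMMFMFMMFMMFMFMMFMMFMFMMFMFMMFMMFMFMMFMFM

Applying the rule to each of the 21 symbols of MFMMFMFMMFMMFMFMMFMFM gives the pieces MFM MF MFM MFM MF MFM MF MFM MFM MF MFM MFM MF MFM MF MFM MFM MF MFM MF MFM, which concatenate to the answer.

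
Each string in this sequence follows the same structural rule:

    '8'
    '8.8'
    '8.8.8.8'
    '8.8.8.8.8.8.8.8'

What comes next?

8.8.8.8.8.8.8.8.8.8.8.8.8.8.8.8

Each string is two copies of the previous one joined by '.'.
So the next term is two copies of 8.8.8.8.8.8.8.8 with '.' between the halves.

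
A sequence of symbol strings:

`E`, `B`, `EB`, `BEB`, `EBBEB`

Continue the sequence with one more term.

BEBEBBEB

This is a Fibonacci-style word recurrence s(k) = s(k−2)·s(k−1): e.g. E·B = EB.
The next term joins BEB and EBBEB.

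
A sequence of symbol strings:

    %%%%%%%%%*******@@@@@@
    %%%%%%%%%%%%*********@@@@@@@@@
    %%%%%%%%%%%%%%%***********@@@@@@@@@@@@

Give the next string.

The n-th term is 3n+3 %'s then 2n+3 *'s then 3n @'s, where the shown terms are n = 2, 3, 4.
For the next term, n = 5, so the run lengths are 18, 13, 15.

%%%%%%%%%%%%%%%%%%*************@@@@@@@@@@@@@@@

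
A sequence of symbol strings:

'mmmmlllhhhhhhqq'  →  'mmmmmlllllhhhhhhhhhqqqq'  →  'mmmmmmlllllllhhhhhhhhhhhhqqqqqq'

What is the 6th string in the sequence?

mmmmmmmmmlllllllllllllhhhhhhhhhhhhhhhhhhhhhqqqqqqqqqqqq

Term n consists of n+2 m's, followed by 2n-1 l's, followed by 3n h's, followed by 2n-2 q's, where the shown terms are n = 2, 3, 4.
For term 6, n = 7, so the run lengths are 9, 13, 21, 12.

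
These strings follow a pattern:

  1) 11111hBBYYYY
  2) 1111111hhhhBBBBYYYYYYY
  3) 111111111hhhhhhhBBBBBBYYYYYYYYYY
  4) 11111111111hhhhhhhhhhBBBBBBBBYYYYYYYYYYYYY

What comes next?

1111111111111hhhhhhhhhhhhhBBBBBBBBBBYYYYYYYYYYYYYYYY

Reading off run lengths: 1 runs 5, 7, 9, 11; h runs 1, 4, 7, 10; B runs 2, 4, 6, 8; Y runs 4, 7, 10, 13 — each is linear in n (n = 1, 2, …).
At n = 5 the blocks have lengths 13, 13, 10, 16.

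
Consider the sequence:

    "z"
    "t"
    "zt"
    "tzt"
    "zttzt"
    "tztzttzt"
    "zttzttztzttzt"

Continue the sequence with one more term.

This is a Fibonacci-style word recurrence s(k) = s(k−2)·s(k−1): e.g. z·t = zt.
The next term joins tztzttzt and zttzttztzttzt.

tztzttztzttzttztzttzt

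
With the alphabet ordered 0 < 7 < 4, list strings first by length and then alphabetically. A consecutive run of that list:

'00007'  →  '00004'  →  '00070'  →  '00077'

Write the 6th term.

00040

Continuing the enumeration 2 steps past 00077: 00077 → 00074 → (answer).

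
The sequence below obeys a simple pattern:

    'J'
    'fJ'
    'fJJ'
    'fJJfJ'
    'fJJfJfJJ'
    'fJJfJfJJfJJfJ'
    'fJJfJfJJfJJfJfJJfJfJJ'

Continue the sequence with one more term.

Each term (from the third on) is the previous term followed by the one before it: term 3 = fJ·J = fJJ.
Continuing: fJJfJfJJfJJfJfJJfJfJJ · fJJfJfJJfJJfJ gives term 8.

fJJfJfJJfJJfJfJJfJfJJfJJfJfJJfJJfJ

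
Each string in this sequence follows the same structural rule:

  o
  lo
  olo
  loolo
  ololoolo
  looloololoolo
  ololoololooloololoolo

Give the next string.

looloololooloololoololooloololoolo

This is a Fibonacci-style word recurrence s(k) = s(k−2)·s(k−1): e.g. o·lo = olo.
So term 8 is looloololoolo·ololoololooloololoolo.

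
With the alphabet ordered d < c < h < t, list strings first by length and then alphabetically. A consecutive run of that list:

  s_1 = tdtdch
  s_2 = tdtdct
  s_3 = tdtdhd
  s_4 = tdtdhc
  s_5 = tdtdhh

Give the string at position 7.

tdtdtd

Advancing 2 positions from tdtdhh through tdtdhh → tdtdht reaches term 7.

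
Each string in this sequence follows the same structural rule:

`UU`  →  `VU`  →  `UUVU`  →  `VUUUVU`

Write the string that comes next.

UUVUVUUUVU

This is a Fibonacci-style word recurrence s(k) = s(k−2)·s(k−1): e.g. UU·VU = UUVU.
Continuing: UUVU · VUUUVU gives term 5.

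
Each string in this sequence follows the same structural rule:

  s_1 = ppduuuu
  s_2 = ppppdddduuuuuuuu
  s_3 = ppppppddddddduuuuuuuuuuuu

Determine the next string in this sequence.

Term n consists of 2n p's, followed by 3n-2 d's, followed by 4n u's (n = 1, 2, …).
For the next term, n = 4, so the run lengths are 8, 10, 16.

ppppppppdddddddddduuuuuuuuuuuuuuuu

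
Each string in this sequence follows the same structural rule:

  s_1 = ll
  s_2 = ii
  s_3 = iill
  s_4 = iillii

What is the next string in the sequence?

Each term (from the third on) is the previous term followed by the one before it: term 3 = ii·ll = iill.
So term 5 is iillii·iill.

iilliiiill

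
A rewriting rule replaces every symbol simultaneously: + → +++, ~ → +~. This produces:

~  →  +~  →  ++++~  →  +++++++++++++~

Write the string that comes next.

Rewriting the 14 symbols of +++++++++++++~ one by one yields +++ +++ +++ +++ +++ +++ +++ +++ +++ +++ +++ +++ +++ +~; concatenated:

++++++++++++++++++++++++++++++++++++++++~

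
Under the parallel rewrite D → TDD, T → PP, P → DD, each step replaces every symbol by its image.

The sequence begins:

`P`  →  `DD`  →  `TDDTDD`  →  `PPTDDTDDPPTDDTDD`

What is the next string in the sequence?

DDDDPPTDDTDDPPTDDTDDDDDDPPTDDTDDPPTDDTDD

Applying the rule to each of the 16 symbols of PPTDDTDDPPTDDTDD gives the pieces DD DD PP TDD TDD PP TDD TDD DD DD PP TDD TDD PP TDD TDD, which concatenate to the answer.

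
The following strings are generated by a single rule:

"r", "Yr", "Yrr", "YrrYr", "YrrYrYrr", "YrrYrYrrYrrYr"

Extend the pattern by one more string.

Each term (from the third on) is the previous term followed by the one before it: term 3 = Yr·r = Yrr.
So term 7 is YrrYrYrrYrrYr·YrrYrYrr.

YrrYrYrrYrrYrYrrYrYrr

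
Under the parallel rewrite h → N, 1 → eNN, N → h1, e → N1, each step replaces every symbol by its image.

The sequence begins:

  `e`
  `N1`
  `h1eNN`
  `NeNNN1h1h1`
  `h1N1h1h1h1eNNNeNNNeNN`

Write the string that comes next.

Rewriting the 21 symbols of h1N1h1h1h1eNNNeNNNeNN one by one yields N eNN h1 eNN N eNN N eNN N eNN N1 h1 h1 h1 N1 h1 h1 h1 N1 h1 h1; concatenated:

NeNNh1eNNNeNNNeNNNeNNN1h1h1h1N1h1h1h1N1h1h1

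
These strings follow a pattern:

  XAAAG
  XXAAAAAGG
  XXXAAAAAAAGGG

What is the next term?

XXXXAAAAAAAAAGGGG

Reading off run lengths: X runs 1, 2, 3; A runs 3, 5, 7; G runs 1, 2, 3 — each is linear in n (n = 1, 2, …).
At n = 4 the blocks have lengths 4, 9, 4.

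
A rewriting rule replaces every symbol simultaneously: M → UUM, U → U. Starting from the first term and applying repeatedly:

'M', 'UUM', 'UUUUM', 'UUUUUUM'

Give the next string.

Expanding UUUUUUM: U→U, U→U, U→U, U→U, U→U, U→U, M→UUM. Concatenated: U U U U U U UUM.

UUUUUUUUM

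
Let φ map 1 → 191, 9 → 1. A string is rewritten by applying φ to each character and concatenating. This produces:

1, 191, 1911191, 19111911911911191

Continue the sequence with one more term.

Replace each of the 17 characters of 19111911911911191 in place — 191 1 191 191 191 1 191 191 1 191 191 1 191 191 191 1 191 — and concatenate.

19111911911911191191119119111911911911191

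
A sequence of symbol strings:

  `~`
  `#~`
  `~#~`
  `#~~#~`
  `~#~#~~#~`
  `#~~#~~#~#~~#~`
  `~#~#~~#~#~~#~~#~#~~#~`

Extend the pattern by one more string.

Each term (from the third on) is the two preceding terms concatenated in order: term 3 = ~·#~ = ~#~.
The next term joins #~~#~~#~#~~#~ and ~#~#~~#~#~~#~~#~#~~#~.

#~~#~~#~#~~#~~#~#~~#~#~~#~~#~#~~#~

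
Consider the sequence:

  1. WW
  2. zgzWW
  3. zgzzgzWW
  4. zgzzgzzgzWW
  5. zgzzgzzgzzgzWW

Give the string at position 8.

Every step adds zgz at the front: s(k+1) = zgz·s(k).
From zgzzgzzgzzgzWW, 3 further steps: zgzzgzzgzzgzWW → zgzzgzzgzzgzzgzWW → zgzzgzzgzzgzzgzzgzWW → (answer).

zgzzgzzgzzgzzgzzgzzgzWW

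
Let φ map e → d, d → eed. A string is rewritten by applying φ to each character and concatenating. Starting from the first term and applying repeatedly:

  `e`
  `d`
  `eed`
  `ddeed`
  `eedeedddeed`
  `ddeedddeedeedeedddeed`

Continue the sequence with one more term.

Rewriting the 21 symbols of ddeedddeedeedeedddeed one by one yields eed eed d d eed eed eed d d eed d d eed d d eed eed eed d d eed; concatenated:

eedeedddeedeedeedddeedddeedddeedeedeedddeed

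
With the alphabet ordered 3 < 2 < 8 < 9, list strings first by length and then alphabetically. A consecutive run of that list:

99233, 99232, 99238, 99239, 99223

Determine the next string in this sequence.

99222

The successor of 99223 increments the rightmost position that isn't already 9 and resets every position after it to 3.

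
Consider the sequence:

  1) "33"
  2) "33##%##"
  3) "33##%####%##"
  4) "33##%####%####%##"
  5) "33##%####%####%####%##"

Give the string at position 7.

The strings grow by a fixed suffix ##%## each time.
From 33##%####%####%####%##, 2 further steps: 33##%####%####%####%## → 33##%####%####%####%####%## → (answer).

33##%####%####%####%####%####%##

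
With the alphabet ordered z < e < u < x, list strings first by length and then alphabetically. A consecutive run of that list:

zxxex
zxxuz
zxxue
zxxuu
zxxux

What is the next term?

zxxxz

The successor of zxxux increments the rightmost position that isn't already x and resets every position after it to z.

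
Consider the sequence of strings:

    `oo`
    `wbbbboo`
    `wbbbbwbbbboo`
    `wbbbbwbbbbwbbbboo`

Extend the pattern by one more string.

Every step adds wbbbb at the front: s(k+1) = wbbbb·s(k).
Applying this once more to wbbbbwbbbbwbbbboo:

wbbbbwbbbbwbbbbwbbbboo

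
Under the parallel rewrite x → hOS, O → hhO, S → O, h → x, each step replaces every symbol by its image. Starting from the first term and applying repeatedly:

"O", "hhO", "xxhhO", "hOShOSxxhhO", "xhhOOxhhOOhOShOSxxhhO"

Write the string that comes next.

Replace each of the 21 characters of xhhOOxhhOOhOShOSxxhhO in place — hOS x x hhO hhO hOS x x hhO hhO x hhO O x hhO O hOS hOS x x hhO — and concatenate.

hOSxxhhOhhOhOSxxhhOhhOxhhOOxhhOOhOShOSxxhhO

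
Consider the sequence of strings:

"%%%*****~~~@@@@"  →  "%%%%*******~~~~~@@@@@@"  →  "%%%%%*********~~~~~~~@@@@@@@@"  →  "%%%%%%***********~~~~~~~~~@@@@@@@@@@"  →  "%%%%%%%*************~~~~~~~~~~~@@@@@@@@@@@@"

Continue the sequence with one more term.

Reading off run lengths: % runs 3, 4, 5, 6, 7; * runs 5, 7, 9, 11, 13; ~ runs 3, 5, 7, 9, 11; @ runs 4, 6, 8, 10, 12 — each is linear in n, where the shown terms are n = 2, 3, 4, 5, 6.
For the next term, n = 7, so the run lengths are 8, 15, 13, 14.

%%%%%%%%***************~~~~~~~~~~~~~@@@@@@@@@@@@@@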